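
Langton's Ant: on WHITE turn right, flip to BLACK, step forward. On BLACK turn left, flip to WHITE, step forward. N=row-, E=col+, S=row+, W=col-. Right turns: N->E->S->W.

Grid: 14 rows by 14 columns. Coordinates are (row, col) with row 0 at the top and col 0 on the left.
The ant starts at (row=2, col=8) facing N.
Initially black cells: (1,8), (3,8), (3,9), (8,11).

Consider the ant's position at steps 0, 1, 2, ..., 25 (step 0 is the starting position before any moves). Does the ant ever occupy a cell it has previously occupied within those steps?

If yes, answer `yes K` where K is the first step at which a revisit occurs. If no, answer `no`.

Answer: yes 6

Derivation:
Step 1: on WHITE (2,8): turn R to E, flip to black, move to (2,9). |black|=5 — new cell
Step 2: on WHITE (2,9): turn R to S, flip to black, move to (3,9). |black|=6 — new cell
Step 3: on BLACK (3,9): turn L to E, flip to white, move to (3,10). |black|=5 — new cell
Step 4: on WHITE (3,10): turn R to S, flip to black, move to (4,10). |black|=6 — new cell
Step 5: on WHITE (4,10): turn R to W, flip to black, move to (4,9). |black|=7 — new cell
Step 6: on WHITE (4,9): turn R to N, flip to black, move to (3,9). |black|=8 — REVISIT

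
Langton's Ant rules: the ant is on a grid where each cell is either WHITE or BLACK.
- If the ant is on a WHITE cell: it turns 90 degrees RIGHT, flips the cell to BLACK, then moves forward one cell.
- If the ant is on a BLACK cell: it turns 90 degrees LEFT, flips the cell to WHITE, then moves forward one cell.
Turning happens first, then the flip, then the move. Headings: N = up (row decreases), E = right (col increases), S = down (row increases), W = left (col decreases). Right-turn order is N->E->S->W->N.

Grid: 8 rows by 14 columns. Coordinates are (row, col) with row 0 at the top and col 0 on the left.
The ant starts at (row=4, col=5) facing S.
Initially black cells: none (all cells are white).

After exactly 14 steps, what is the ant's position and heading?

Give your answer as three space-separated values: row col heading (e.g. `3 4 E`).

Step 1: on WHITE (4,5): turn R to W, flip to black, move to (4,4). |black|=1
Step 2: on WHITE (4,4): turn R to N, flip to black, move to (3,4). |black|=2
Step 3: on WHITE (3,4): turn R to E, flip to black, move to (3,5). |black|=3
Step 4: on WHITE (3,5): turn R to S, flip to black, move to (4,5). |black|=4
Step 5: on BLACK (4,5): turn L to E, flip to white, move to (4,6). |black|=3
Step 6: on WHITE (4,6): turn R to S, flip to black, move to (5,6). |black|=4
Step 7: on WHITE (5,6): turn R to W, flip to black, move to (5,5). |black|=5
Step 8: on WHITE (5,5): turn R to N, flip to black, move to (4,5). |black|=6
Step 9: on WHITE (4,5): turn R to E, flip to black, move to (4,6). |black|=7
Step 10: on BLACK (4,6): turn L to N, flip to white, move to (3,6). |black|=6
Step 11: on WHITE (3,6): turn R to E, flip to black, move to (3,7). |black|=7
Step 12: on WHITE (3,7): turn R to S, flip to black, move to (4,7). |black|=8
Step 13: on WHITE (4,7): turn R to W, flip to black, move to (4,6). |black|=9
Step 14: on WHITE (4,6): turn R to N, flip to black, move to (3,6). |black|=10

Answer: 3 6 N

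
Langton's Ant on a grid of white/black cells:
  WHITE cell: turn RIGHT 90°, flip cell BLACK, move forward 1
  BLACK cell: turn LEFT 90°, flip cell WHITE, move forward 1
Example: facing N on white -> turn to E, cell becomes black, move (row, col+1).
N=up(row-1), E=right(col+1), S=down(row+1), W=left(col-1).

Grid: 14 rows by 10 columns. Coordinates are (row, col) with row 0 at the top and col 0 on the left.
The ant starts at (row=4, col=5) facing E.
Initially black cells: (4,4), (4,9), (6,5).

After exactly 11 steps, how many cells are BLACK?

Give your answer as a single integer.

Answer: 10

Derivation:
Step 1: on WHITE (4,5): turn R to S, flip to black, move to (5,5). |black|=4
Step 2: on WHITE (5,5): turn R to W, flip to black, move to (5,4). |black|=5
Step 3: on WHITE (5,4): turn R to N, flip to black, move to (4,4). |black|=6
Step 4: on BLACK (4,4): turn L to W, flip to white, move to (4,3). |black|=5
Step 5: on WHITE (4,3): turn R to N, flip to black, move to (3,3). |black|=6
Step 6: on WHITE (3,3): turn R to E, flip to black, move to (3,4). |black|=7
Step 7: on WHITE (3,4): turn R to S, flip to black, move to (4,4). |black|=8
Step 8: on WHITE (4,4): turn R to W, flip to black, move to (4,3). |black|=9
Step 9: on BLACK (4,3): turn L to S, flip to white, move to (5,3). |black|=8
Step 10: on WHITE (5,3): turn R to W, flip to black, move to (5,2). |black|=9
Step 11: on WHITE (5,2): turn R to N, flip to black, move to (4,2). |black|=10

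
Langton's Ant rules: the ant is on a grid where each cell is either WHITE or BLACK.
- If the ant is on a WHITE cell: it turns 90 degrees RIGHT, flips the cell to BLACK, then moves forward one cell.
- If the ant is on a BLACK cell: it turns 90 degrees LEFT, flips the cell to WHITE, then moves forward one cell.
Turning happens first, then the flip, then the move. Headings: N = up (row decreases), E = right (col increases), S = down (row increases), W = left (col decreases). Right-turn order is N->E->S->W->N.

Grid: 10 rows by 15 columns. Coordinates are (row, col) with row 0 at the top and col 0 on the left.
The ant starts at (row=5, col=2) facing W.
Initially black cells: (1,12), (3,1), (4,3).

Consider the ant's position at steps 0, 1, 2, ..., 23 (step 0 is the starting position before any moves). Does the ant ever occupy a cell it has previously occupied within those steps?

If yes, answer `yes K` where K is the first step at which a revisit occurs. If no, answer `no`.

Step 1: on WHITE (5,2): turn R to N, flip to black, move to (4,2). |black|=4 — new cell
Step 2: on WHITE (4,2): turn R to E, flip to black, move to (4,3). |black|=5 — new cell
Step 3: on BLACK (4,3): turn L to N, flip to white, move to (3,3). |black|=4 — new cell
Step 4: on WHITE (3,3): turn R to E, flip to black, move to (3,4). |black|=5 — new cell
Step 5: on WHITE (3,4): turn R to S, flip to black, move to (4,4). |black|=6 — new cell
Step 6: on WHITE (4,4): turn R to W, flip to black, move to (4,3). |black|=7 — REVISIT

Answer: yes 6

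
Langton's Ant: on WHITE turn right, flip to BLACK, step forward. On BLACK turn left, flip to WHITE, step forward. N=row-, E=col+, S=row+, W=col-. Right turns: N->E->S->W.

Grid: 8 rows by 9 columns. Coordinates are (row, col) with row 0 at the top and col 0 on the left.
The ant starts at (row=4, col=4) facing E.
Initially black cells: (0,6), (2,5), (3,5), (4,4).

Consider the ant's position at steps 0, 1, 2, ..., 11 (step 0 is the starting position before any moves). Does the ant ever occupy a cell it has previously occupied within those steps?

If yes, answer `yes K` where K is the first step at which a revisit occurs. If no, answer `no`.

Step 1: on BLACK (4,4): turn L to N, flip to white, move to (3,4). |black|=3 — new cell
Step 2: on WHITE (3,4): turn R to E, flip to black, move to (3,5). |black|=4 — new cell
Step 3: on BLACK (3,5): turn L to N, flip to white, move to (2,5). |black|=3 — new cell
Step 4: on BLACK (2,5): turn L to W, flip to white, move to (2,4). |black|=2 — new cell
Step 5: on WHITE (2,4): turn R to N, flip to black, move to (1,4). |black|=3 — new cell
Step 6: on WHITE (1,4): turn R to E, flip to black, move to (1,5). |black|=4 — new cell
Step 7: on WHITE (1,5): turn R to S, flip to black, move to (2,5). |black|=5 — REVISIT

Answer: yes 7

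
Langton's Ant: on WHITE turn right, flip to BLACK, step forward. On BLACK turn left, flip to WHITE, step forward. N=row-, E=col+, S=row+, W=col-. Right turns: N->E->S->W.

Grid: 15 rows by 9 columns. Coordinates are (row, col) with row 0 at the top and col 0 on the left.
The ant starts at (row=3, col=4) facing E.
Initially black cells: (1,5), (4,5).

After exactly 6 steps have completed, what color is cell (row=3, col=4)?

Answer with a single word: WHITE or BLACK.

Answer: WHITE

Derivation:
Step 1: on WHITE (3,4): turn R to S, flip to black, move to (4,4). |black|=3
Step 2: on WHITE (4,4): turn R to W, flip to black, move to (4,3). |black|=4
Step 3: on WHITE (4,3): turn R to N, flip to black, move to (3,3). |black|=5
Step 4: on WHITE (3,3): turn R to E, flip to black, move to (3,4). |black|=6
Step 5: on BLACK (3,4): turn L to N, flip to white, move to (2,4). |black|=5
Step 6: on WHITE (2,4): turn R to E, flip to black, move to (2,5). |black|=6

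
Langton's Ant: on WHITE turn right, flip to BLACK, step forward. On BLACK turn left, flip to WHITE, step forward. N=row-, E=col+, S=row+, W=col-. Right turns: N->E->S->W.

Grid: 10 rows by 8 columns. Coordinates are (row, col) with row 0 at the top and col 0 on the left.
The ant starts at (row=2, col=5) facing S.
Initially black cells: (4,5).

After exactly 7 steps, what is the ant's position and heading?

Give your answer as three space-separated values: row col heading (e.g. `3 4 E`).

Answer: 3 5 W

Derivation:
Step 1: on WHITE (2,5): turn R to W, flip to black, move to (2,4). |black|=2
Step 2: on WHITE (2,4): turn R to N, flip to black, move to (1,4). |black|=3
Step 3: on WHITE (1,4): turn R to E, flip to black, move to (1,5). |black|=4
Step 4: on WHITE (1,5): turn R to S, flip to black, move to (2,5). |black|=5
Step 5: on BLACK (2,5): turn L to E, flip to white, move to (2,6). |black|=4
Step 6: on WHITE (2,6): turn R to S, flip to black, move to (3,6). |black|=5
Step 7: on WHITE (3,6): turn R to W, flip to black, move to (3,5). |black|=6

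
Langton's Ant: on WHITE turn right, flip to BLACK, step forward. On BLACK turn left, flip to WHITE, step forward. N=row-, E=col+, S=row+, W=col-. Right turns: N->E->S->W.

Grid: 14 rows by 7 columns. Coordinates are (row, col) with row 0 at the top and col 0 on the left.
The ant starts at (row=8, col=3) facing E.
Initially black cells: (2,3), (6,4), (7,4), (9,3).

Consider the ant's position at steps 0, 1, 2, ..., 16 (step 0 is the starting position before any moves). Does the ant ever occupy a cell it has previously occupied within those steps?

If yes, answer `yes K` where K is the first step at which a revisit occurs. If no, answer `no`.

Answer: yes 5

Derivation:
Step 1: on WHITE (8,3): turn R to S, flip to black, move to (9,3). |black|=5 — new cell
Step 2: on BLACK (9,3): turn L to E, flip to white, move to (9,4). |black|=4 — new cell
Step 3: on WHITE (9,4): turn R to S, flip to black, move to (10,4). |black|=5 — new cell
Step 4: on WHITE (10,4): turn R to W, flip to black, move to (10,3). |black|=6 — new cell
Step 5: on WHITE (10,3): turn R to N, flip to black, move to (9,3). |black|=7 — REVISIT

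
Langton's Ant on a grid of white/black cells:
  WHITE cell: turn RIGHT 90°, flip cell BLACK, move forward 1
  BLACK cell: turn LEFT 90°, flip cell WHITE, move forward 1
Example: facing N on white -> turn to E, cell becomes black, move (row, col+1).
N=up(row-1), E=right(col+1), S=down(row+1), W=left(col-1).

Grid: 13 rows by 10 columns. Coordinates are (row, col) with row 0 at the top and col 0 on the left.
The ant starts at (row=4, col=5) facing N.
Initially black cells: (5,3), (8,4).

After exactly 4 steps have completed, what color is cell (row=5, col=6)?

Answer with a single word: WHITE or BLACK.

Step 1: on WHITE (4,5): turn R to E, flip to black, move to (4,6). |black|=3
Step 2: on WHITE (4,6): turn R to S, flip to black, move to (5,6). |black|=4
Step 3: on WHITE (5,6): turn R to W, flip to black, move to (5,5). |black|=5
Step 4: on WHITE (5,5): turn R to N, flip to black, move to (4,5). |black|=6

Answer: BLACK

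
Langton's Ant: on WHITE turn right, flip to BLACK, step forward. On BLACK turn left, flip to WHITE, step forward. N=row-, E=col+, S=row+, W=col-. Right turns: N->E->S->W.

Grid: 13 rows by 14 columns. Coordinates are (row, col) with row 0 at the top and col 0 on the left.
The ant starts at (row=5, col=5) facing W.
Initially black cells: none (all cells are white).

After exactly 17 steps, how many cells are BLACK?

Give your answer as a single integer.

Answer: 7

Derivation:
Step 1: on WHITE (5,5): turn R to N, flip to black, move to (4,5). |black|=1
Step 2: on WHITE (4,5): turn R to E, flip to black, move to (4,6). |black|=2
Step 3: on WHITE (4,6): turn R to S, flip to black, move to (5,6). |black|=3
Step 4: on WHITE (5,6): turn R to W, flip to black, move to (5,5). |black|=4
Step 5: on BLACK (5,5): turn L to S, flip to white, move to (6,5). |black|=3
Step 6: on WHITE (6,5): turn R to W, flip to black, move to (6,4). |black|=4
Step 7: on WHITE (6,4): turn R to N, flip to black, move to (5,4). |black|=5
Step 8: on WHITE (5,4): turn R to E, flip to black, move to (5,5). |black|=6
Step 9: on WHITE (5,5): turn R to S, flip to black, move to (6,5). |black|=7
Step 10: on BLACK (6,5): turn L to E, flip to white, move to (6,6). |black|=6
Step 11: on WHITE (6,6): turn R to S, flip to black, move to (7,6). |black|=7
Step 12: on WHITE (7,6): turn R to W, flip to black, move to (7,5). |black|=8
Step 13: on WHITE (7,5): turn R to N, flip to black, move to (6,5). |black|=9
Step 14: on WHITE (6,5): turn R to E, flip to black, move to (6,6). |black|=10
Step 15: on BLACK (6,6): turn L to N, flip to white, move to (5,6). |black|=9
Step 16: on BLACK (5,6): turn L to W, flip to white, move to (5,5). |black|=8
Step 17: on BLACK (5,5): turn L to S, flip to white, move to (6,5). |black|=7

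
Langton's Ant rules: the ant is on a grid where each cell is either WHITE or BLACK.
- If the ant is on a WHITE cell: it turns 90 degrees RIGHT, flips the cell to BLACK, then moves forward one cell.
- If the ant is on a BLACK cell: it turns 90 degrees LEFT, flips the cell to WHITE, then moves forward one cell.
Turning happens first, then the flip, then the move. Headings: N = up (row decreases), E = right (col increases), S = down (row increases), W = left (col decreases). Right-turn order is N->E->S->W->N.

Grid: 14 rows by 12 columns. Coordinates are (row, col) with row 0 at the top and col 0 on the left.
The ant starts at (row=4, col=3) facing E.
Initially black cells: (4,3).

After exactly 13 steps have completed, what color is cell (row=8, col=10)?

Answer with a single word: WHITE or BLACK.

Step 1: on BLACK (4,3): turn L to N, flip to white, move to (3,3). |black|=0
Step 2: on WHITE (3,3): turn R to E, flip to black, move to (3,4). |black|=1
Step 3: on WHITE (3,4): turn R to S, flip to black, move to (4,4). |black|=2
Step 4: on WHITE (4,4): turn R to W, flip to black, move to (4,3). |black|=3
Step 5: on WHITE (4,3): turn R to N, flip to black, move to (3,3). |black|=4
Step 6: on BLACK (3,3): turn L to W, flip to white, move to (3,2). |black|=3
Step 7: on WHITE (3,2): turn R to N, flip to black, move to (2,2). |black|=4
Step 8: on WHITE (2,2): turn R to E, flip to black, move to (2,3). |black|=5
Step 9: on WHITE (2,3): turn R to S, flip to black, move to (3,3). |black|=6
Step 10: on WHITE (3,3): turn R to W, flip to black, move to (3,2). |black|=7
Step 11: on BLACK (3,2): turn L to S, flip to white, move to (4,2). |black|=6
Step 12: on WHITE (4,2): turn R to W, flip to black, move to (4,1). |black|=7
Step 13: on WHITE (4,1): turn R to N, flip to black, move to (3,1). |black|=8

Answer: WHITE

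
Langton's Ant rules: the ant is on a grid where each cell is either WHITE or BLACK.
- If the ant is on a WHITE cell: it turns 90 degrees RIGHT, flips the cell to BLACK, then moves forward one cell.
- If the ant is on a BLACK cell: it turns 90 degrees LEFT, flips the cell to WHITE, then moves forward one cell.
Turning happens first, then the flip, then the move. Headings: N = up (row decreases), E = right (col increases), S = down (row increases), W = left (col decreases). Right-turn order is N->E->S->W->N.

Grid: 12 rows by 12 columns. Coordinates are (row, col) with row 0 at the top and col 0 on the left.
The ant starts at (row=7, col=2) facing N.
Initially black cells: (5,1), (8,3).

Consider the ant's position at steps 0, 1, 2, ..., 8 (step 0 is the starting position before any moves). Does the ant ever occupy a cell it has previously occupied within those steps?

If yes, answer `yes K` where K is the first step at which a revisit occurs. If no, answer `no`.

Answer: yes 6

Derivation:
Step 1: on WHITE (7,2): turn R to E, flip to black, move to (7,3). |black|=3 — new cell
Step 2: on WHITE (7,3): turn R to S, flip to black, move to (8,3). |black|=4 — new cell
Step 3: on BLACK (8,3): turn L to E, flip to white, move to (8,4). |black|=3 — new cell
Step 4: on WHITE (8,4): turn R to S, flip to black, move to (9,4). |black|=4 — new cell
Step 5: on WHITE (9,4): turn R to W, flip to black, move to (9,3). |black|=5 — new cell
Step 6: on WHITE (9,3): turn R to N, flip to black, move to (8,3). |black|=6 — REVISIT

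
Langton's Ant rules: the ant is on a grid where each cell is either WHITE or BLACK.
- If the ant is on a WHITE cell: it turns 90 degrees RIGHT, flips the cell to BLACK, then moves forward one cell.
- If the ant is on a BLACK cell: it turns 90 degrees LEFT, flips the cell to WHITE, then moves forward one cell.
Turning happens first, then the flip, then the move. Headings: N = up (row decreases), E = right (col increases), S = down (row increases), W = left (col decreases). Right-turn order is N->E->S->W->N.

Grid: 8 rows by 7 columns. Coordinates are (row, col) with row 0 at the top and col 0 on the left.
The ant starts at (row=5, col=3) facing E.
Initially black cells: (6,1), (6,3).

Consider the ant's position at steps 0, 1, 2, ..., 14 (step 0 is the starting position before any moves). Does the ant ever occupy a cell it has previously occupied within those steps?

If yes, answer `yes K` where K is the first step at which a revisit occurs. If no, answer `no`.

Step 1: on WHITE (5,3): turn R to S, flip to black, move to (6,3). |black|=3 — new cell
Step 2: on BLACK (6,3): turn L to E, flip to white, move to (6,4). |black|=2 — new cell
Step 3: on WHITE (6,4): turn R to S, flip to black, move to (7,4). |black|=3 — new cell
Step 4: on WHITE (7,4): turn R to W, flip to black, move to (7,3). |black|=4 — new cell
Step 5: on WHITE (7,3): turn R to N, flip to black, move to (6,3). |black|=5 — REVISIT

Answer: yes 5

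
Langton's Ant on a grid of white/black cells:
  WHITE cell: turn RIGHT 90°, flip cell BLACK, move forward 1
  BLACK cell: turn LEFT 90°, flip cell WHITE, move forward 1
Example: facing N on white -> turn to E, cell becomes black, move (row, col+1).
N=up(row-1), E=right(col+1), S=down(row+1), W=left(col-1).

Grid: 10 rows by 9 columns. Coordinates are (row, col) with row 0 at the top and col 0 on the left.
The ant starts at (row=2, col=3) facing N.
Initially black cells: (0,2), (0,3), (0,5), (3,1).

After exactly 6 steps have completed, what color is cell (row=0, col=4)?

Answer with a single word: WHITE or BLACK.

Answer: WHITE

Derivation:
Step 1: on WHITE (2,3): turn R to E, flip to black, move to (2,4). |black|=5
Step 2: on WHITE (2,4): turn R to S, flip to black, move to (3,4). |black|=6
Step 3: on WHITE (3,4): turn R to W, flip to black, move to (3,3). |black|=7
Step 4: on WHITE (3,3): turn R to N, flip to black, move to (2,3). |black|=8
Step 5: on BLACK (2,3): turn L to W, flip to white, move to (2,2). |black|=7
Step 6: on WHITE (2,2): turn R to N, flip to black, move to (1,2). |black|=8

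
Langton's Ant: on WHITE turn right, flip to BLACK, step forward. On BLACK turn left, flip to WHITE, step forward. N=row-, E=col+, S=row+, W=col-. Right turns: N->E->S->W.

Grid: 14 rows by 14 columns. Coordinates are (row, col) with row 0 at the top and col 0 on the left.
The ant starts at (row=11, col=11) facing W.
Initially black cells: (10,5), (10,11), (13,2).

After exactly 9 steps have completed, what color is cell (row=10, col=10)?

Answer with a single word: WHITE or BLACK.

Step 1: on WHITE (11,11): turn R to N, flip to black, move to (10,11). |black|=4
Step 2: on BLACK (10,11): turn L to W, flip to white, move to (10,10). |black|=3
Step 3: on WHITE (10,10): turn R to N, flip to black, move to (9,10). |black|=4
Step 4: on WHITE (9,10): turn R to E, flip to black, move to (9,11). |black|=5
Step 5: on WHITE (9,11): turn R to S, flip to black, move to (10,11). |black|=6
Step 6: on WHITE (10,11): turn R to W, flip to black, move to (10,10). |black|=7
Step 7: on BLACK (10,10): turn L to S, flip to white, move to (11,10). |black|=6
Step 8: on WHITE (11,10): turn R to W, flip to black, move to (11,9). |black|=7
Step 9: on WHITE (11,9): turn R to N, flip to black, move to (10,9). |black|=8

Answer: WHITE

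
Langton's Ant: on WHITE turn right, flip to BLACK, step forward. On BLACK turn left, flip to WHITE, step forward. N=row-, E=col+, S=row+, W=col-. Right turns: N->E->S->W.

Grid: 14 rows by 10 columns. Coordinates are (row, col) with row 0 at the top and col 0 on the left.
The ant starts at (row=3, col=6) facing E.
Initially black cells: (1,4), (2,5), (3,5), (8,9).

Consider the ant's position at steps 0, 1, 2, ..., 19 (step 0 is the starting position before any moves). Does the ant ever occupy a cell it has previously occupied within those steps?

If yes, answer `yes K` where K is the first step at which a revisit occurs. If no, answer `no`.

Answer: yes 10

Derivation:
Step 1: on WHITE (3,6): turn R to S, flip to black, move to (4,6). |black|=5 — new cell
Step 2: on WHITE (4,6): turn R to W, flip to black, move to (4,5). |black|=6 — new cell
Step 3: on WHITE (4,5): turn R to N, flip to black, move to (3,5). |black|=7 — new cell
Step 4: on BLACK (3,5): turn L to W, flip to white, move to (3,4). |black|=6 — new cell
Step 5: on WHITE (3,4): turn R to N, flip to black, move to (2,4). |black|=7 — new cell
Step 6: on WHITE (2,4): turn R to E, flip to black, move to (2,5). |black|=8 — new cell
Step 7: on BLACK (2,5): turn L to N, flip to white, move to (1,5). |black|=7 — new cell
Step 8: on WHITE (1,5): turn R to E, flip to black, move to (1,6). |black|=8 — new cell
Step 9: on WHITE (1,6): turn R to S, flip to black, move to (2,6). |black|=9 — new cell
Step 10: on WHITE (2,6): turn R to W, flip to black, move to (2,5). |black|=10 — REVISIT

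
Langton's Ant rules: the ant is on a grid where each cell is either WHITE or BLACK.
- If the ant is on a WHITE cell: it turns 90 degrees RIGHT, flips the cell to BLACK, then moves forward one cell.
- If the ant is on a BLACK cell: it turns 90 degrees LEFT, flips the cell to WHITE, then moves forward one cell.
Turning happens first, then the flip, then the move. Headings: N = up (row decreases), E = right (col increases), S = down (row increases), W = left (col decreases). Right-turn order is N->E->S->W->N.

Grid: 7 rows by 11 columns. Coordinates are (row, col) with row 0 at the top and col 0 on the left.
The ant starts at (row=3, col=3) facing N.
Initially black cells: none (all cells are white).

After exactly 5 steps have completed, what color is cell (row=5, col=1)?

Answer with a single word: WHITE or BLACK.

Answer: WHITE

Derivation:
Step 1: on WHITE (3,3): turn R to E, flip to black, move to (3,4). |black|=1
Step 2: on WHITE (3,4): turn R to S, flip to black, move to (4,4). |black|=2
Step 3: on WHITE (4,4): turn R to W, flip to black, move to (4,3). |black|=3
Step 4: on WHITE (4,3): turn R to N, flip to black, move to (3,3). |black|=4
Step 5: on BLACK (3,3): turn L to W, flip to white, move to (3,2). |black|=3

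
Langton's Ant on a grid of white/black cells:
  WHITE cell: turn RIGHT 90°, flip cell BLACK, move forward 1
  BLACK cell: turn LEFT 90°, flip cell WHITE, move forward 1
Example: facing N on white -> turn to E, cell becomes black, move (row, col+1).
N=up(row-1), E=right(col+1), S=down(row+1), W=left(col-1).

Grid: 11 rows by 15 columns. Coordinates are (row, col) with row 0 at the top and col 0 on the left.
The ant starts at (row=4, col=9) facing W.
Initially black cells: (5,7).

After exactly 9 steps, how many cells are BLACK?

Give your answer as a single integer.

Answer: 8

Derivation:
Step 1: on WHITE (4,9): turn R to N, flip to black, move to (3,9). |black|=2
Step 2: on WHITE (3,9): turn R to E, flip to black, move to (3,10). |black|=3
Step 3: on WHITE (3,10): turn R to S, flip to black, move to (4,10). |black|=4
Step 4: on WHITE (4,10): turn R to W, flip to black, move to (4,9). |black|=5
Step 5: on BLACK (4,9): turn L to S, flip to white, move to (5,9). |black|=4
Step 6: on WHITE (5,9): turn R to W, flip to black, move to (5,8). |black|=5
Step 7: on WHITE (5,8): turn R to N, flip to black, move to (4,8). |black|=6
Step 8: on WHITE (4,8): turn R to E, flip to black, move to (4,9). |black|=7
Step 9: on WHITE (4,9): turn R to S, flip to black, move to (5,9). |black|=8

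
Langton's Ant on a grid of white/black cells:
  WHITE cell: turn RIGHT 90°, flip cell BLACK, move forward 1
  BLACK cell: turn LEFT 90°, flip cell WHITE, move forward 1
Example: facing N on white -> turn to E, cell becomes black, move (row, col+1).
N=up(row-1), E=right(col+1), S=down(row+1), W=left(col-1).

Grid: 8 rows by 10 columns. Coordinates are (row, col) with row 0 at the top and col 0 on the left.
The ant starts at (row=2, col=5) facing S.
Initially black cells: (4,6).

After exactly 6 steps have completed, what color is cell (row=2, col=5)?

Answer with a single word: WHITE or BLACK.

Step 1: on WHITE (2,5): turn R to W, flip to black, move to (2,4). |black|=2
Step 2: on WHITE (2,4): turn R to N, flip to black, move to (1,4). |black|=3
Step 3: on WHITE (1,4): turn R to E, flip to black, move to (1,5). |black|=4
Step 4: on WHITE (1,5): turn R to S, flip to black, move to (2,5). |black|=5
Step 5: on BLACK (2,5): turn L to E, flip to white, move to (2,6). |black|=4
Step 6: on WHITE (2,6): turn R to S, flip to black, move to (3,6). |black|=5

Answer: WHITE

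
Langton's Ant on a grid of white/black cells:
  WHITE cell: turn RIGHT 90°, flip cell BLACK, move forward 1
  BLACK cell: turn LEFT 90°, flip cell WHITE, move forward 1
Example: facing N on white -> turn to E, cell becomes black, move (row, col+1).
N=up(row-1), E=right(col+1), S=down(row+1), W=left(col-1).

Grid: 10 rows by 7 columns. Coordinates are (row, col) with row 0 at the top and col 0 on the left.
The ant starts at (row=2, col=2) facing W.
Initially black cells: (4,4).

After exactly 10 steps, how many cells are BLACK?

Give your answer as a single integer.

Step 1: on WHITE (2,2): turn R to N, flip to black, move to (1,2). |black|=2
Step 2: on WHITE (1,2): turn R to E, flip to black, move to (1,3). |black|=3
Step 3: on WHITE (1,3): turn R to S, flip to black, move to (2,3). |black|=4
Step 4: on WHITE (2,3): turn R to W, flip to black, move to (2,2). |black|=5
Step 5: on BLACK (2,2): turn L to S, flip to white, move to (3,2). |black|=4
Step 6: on WHITE (3,2): turn R to W, flip to black, move to (3,1). |black|=5
Step 7: on WHITE (3,1): turn R to N, flip to black, move to (2,1). |black|=6
Step 8: on WHITE (2,1): turn R to E, flip to black, move to (2,2). |black|=7
Step 9: on WHITE (2,2): turn R to S, flip to black, move to (3,2). |black|=8
Step 10: on BLACK (3,2): turn L to E, flip to white, move to (3,3). |black|=7

Answer: 7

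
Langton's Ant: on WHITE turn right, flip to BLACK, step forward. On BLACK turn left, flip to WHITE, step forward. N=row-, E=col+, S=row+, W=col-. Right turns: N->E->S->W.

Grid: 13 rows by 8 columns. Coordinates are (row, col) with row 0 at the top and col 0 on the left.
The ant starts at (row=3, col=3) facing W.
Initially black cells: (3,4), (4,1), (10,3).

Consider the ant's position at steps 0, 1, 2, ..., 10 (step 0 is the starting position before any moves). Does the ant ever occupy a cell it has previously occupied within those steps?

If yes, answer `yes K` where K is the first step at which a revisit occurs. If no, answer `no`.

Step 1: on WHITE (3,3): turn R to N, flip to black, move to (2,3). |black|=4 — new cell
Step 2: on WHITE (2,3): turn R to E, flip to black, move to (2,4). |black|=5 — new cell
Step 3: on WHITE (2,4): turn R to S, flip to black, move to (3,4). |black|=6 — new cell
Step 4: on BLACK (3,4): turn L to E, flip to white, move to (3,5). |black|=5 — new cell
Step 5: on WHITE (3,5): turn R to S, flip to black, move to (4,5). |black|=6 — new cell
Step 6: on WHITE (4,5): turn R to W, flip to black, move to (4,4). |black|=7 — new cell
Step 7: on WHITE (4,4): turn R to N, flip to black, move to (3,4). |black|=8 — REVISIT

Answer: yes 7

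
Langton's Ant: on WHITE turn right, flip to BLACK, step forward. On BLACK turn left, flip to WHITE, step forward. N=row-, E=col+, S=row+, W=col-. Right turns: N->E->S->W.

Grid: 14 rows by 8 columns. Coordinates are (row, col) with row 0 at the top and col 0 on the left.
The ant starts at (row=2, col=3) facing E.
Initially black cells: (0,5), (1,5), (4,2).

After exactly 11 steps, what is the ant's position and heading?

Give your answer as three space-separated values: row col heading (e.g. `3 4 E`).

Answer: 0 2 N

Derivation:
Step 1: on WHITE (2,3): turn R to S, flip to black, move to (3,3). |black|=4
Step 2: on WHITE (3,3): turn R to W, flip to black, move to (3,2). |black|=5
Step 3: on WHITE (3,2): turn R to N, flip to black, move to (2,2). |black|=6
Step 4: on WHITE (2,2): turn R to E, flip to black, move to (2,3). |black|=7
Step 5: on BLACK (2,3): turn L to N, flip to white, move to (1,3). |black|=6
Step 6: on WHITE (1,3): turn R to E, flip to black, move to (1,4). |black|=7
Step 7: on WHITE (1,4): turn R to S, flip to black, move to (2,4). |black|=8
Step 8: on WHITE (2,4): turn R to W, flip to black, move to (2,3). |black|=9
Step 9: on WHITE (2,3): turn R to N, flip to black, move to (1,3). |black|=10
Step 10: on BLACK (1,3): turn L to W, flip to white, move to (1,2). |black|=9
Step 11: on WHITE (1,2): turn R to N, flip to black, move to (0,2). |black|=10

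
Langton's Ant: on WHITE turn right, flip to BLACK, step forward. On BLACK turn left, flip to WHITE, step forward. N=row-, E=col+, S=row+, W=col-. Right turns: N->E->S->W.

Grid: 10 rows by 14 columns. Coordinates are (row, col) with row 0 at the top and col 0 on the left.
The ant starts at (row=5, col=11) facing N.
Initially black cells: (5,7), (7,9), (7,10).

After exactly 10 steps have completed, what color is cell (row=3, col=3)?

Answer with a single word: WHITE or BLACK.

Answer: WHITE

Derivation:
Step 1: on WHITE (5,11): turn R to E, flip to black, move to (5,12). |black|=4
Step 2: on WHITE (5,12): turn R to S, flip to black, move to (6,12). |black|=5
Step 3: on WHITE (6,12): turn R to W, flip to black, move to (6,11). |black|=6
Step 4: on WHITE (6,11): turn R to N, flip to black, move to (5,11). |black|=7
Step 5: on BLACK (5,11): turn L to W, flip to white, move to (5,10). |black|=6
Step 6: on WHITE (5,10): turn R to N, flip to black, move to (4,10). |black|=7
Step 7: on WHITE (4,10): turn R to E, flip to black, move to (4,11). |black|=8
Step 8: on WHITE (4,11): turn R to S, flip to black, move to (5,11). |black|=9
Step 9: on WHITE (5,11): turn R to W, flip to black, move to (5,10). |black|=10
Step 10: on BLACK (5,10): turn L to S, flip to white, move to (6,10). |black|=9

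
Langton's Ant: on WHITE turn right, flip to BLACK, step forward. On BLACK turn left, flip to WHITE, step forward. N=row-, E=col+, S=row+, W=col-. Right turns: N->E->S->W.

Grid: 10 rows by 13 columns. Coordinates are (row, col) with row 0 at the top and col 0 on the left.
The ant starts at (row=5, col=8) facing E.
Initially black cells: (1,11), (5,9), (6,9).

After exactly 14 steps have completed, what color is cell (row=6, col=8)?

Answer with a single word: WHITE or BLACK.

Answer: WHITE

Derivation:
Step 1: on WHITE (5,8): turn R to S, flip to black, move to (6,8). |black|=4
Step 2: on WHITE (6,8): turn R to W, flip to black, move to (6,7). |black|=5
Step 3: on WHITE (6,7): turn R to N, flip to black, move to (5,7). |black|=6
Step 4: on WHITE (5,7): turn R to E, flip to black, move to (5,8). |black|=7
Step 5: on BLACK (5,8): turn L to N, flip to white, move to (4,8). |black|=6
Step 6: on WHITE (4,8): turn R to E, flip to black, move to (4,9). |black|=7
Step 7: on WHITE (4,9): turn R to S, flip to black, move to (5,9). |black|=8
Step 8: on BLACK (5,9): turn L to E, flip to white, move to (5,10). |black|=7
Step 9: on WHITE (5,10): turn R to S, flip to black, move to (6,10). |black|=8
Step 10: on WHITE (6,10): turn R to W, flip to black, move to (6,9). |black|=9
Step 11: on BLACK (6,9): turn L to S, flip to white, move to (7,9). |black|=8
Step 12: on WHITE (7,9): turn R to W, flip to black, move to (7,8). |black|=9
Step 13: on WHITE (7,8): turn R to N, flip to black, move to (6,8). |black|=10
Step 14: on BLACK (6,8): turn L to W, flip to white, move to (6,7). |black|=9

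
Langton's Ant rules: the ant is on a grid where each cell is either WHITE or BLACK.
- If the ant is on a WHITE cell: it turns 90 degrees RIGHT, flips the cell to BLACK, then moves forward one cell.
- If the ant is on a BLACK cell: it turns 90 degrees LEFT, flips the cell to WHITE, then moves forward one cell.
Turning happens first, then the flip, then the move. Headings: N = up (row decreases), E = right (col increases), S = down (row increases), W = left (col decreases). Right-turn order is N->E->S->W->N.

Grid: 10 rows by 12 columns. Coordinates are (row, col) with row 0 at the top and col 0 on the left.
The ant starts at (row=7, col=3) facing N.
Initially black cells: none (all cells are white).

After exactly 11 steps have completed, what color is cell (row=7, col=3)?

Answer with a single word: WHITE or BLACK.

Step 1: on WHITE (7,3): turn R to E, flip to black, move to (7,4). |black|=1
Step 2: on WHITE (7,4): turn R to S, flip to black, move to (8,4). |black|=2
Step 3: on WHITE (8,4): turn R to W, flip to black, move to (8,3). |black|=3
Step 4: on WHITE (8,3): turn R to N, flip to black, move to (7,3). |black|=4
Step 5: on BLACK (7,3): turn L to W, flip to white, move to (7,2). |black|=3
Step 6: on WHITE (7,2): turn R to N, flip to black, move to (6,2). |black|=4
Step 7: on WHITE (6,2): turn R to E, flip to black, move to (6,3). |black|=5
Step 8: on WHITE (6,3): turn R to S, flip to black, move to (7,3). |black|=6
Step 9: on WHITE (7,3): turn R to W, flip to black, move to (7,2). |black|=7
Step 10: on BLACK (7,2): turn L to S, flip to white, move to (8,2). |black|=6
Step 11: on WHITE (8,2): turn R to W, flip to black, move to (8,1). |black|=7

Answer: BLACK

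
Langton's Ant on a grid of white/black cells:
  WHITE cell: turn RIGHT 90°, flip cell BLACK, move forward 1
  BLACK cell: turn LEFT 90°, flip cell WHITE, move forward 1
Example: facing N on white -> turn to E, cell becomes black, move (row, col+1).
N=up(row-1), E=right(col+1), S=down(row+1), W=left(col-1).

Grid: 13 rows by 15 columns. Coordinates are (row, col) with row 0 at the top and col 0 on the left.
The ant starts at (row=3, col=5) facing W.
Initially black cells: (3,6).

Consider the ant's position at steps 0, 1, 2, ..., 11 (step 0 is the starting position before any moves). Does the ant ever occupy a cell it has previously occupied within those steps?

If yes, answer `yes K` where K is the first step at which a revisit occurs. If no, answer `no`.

Step 1: on WHITE (3,5): turn R to N, flip to black, move to (2,5). |black|=2 — new cell
Step 2: on WHITE (2,5): turn R to E, flip to black, move to (2,6). |black|=3 — new cell
Step 3: on WHITE (2,6): turn R to S, flip to black, move to (3,6). |black|=4 — new cell
Step 4: on BLACK (3,6): turn L to E, flip to white, move to (3,7). |black|=3 — new cell
Step 5: on WHITE (3,7): turn R to S, flip to black, move to (4,7). |black|=4 — new cell
Step 6: on WHITE (4,7): turn R to W, flip to black, move to (4,6). |black|=5 — new cell
Step 7: on WHITE (4,6): turn R to N, flip to black, move to (3,6). |black|=6 — REVISIT

Answer: yes 7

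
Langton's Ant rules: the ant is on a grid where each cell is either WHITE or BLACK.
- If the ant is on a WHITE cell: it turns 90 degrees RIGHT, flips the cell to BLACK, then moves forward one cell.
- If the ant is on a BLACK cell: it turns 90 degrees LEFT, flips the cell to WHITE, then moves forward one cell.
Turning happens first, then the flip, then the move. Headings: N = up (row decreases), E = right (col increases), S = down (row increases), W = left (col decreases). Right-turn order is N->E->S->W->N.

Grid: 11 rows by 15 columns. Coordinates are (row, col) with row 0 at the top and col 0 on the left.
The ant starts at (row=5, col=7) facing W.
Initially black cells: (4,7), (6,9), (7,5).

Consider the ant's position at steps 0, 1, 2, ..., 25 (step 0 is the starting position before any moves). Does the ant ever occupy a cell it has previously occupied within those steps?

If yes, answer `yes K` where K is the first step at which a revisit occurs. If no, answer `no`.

Step 1: on WHITE (5,7): turn R to N, flip to black, move to (4,7). |black|=4 — new cell
Step 2: on BLACK (4,7): turn L to W, flip to white, move to (4,6). |black|=3 — new cell
Step 3: on WHITE (4,6): turn R to N, flip to black, move to (3,6). |black|=4 — new cell
Step 4: on WHITE (3,6): turn R to E, flip to black, move to (3,7). |black|=5 — new cell
Step 5: on WHITE (3,7): turn R to S, flip to black, move to (4,7). |black|=6 — REVISIT

Answer: yes 5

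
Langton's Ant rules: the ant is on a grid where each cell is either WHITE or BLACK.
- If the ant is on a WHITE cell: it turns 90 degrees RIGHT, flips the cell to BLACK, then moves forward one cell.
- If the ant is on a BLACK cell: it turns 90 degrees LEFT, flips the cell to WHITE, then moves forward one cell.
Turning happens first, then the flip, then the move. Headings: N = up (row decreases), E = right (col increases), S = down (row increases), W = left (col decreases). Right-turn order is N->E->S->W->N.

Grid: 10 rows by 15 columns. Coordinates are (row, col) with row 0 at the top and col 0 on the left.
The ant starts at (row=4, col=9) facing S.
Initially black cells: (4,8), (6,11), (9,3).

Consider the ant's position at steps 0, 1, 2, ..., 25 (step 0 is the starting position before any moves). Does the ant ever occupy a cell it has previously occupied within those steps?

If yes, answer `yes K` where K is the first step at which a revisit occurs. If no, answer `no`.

Answer: yes 5

Derivation:
Step 1: on WHITE (4,9): turn R to W, flip to black, move to (4,8). |black|=4 — new cell
Step 2: on BLACK (4,8): turn L to S, flip to white, move to (5,8). |black|=3 — new cell
Step 3: on WHITE (5,8): turn R to W, flip to black, move to (5,7). |black|=4 — new cell
Step 4: on WHITE (5,7): turn R to N, flip to black, move to (4,7). |black|=5 — new cell
Step 5: on WHITE (4,7): turn R to E, flip to black, move to (4,8). |black|=6 — REVISIT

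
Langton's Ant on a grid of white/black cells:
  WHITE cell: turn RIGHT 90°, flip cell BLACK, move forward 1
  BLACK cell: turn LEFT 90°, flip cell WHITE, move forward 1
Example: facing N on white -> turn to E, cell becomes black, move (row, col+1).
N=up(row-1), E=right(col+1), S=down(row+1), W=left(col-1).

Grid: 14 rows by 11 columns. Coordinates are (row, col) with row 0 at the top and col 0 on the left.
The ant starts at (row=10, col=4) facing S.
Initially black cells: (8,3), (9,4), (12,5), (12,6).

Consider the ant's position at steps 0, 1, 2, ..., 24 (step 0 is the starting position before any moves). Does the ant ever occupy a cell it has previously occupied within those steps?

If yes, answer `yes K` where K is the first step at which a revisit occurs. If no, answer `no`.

Step 1: on WHITE (10,4): turn R to W, flip to black, move to (10,3). |black|=5 — new cell
Step 2: on WHITE (10,3): turn R to N, flip to black, move to (9,3). |black|=6 — new cell
Step 3: on WHITE (9,3): turn R to E, flip to black, move to (9,4). |black|=7 — new cell
Step 4: on BLACK (9,4): turn L to N, flip to white, move to (8,4). |black|=6 — new cell
Step 5: on WHITE (8,4): turn R to E, flip to black, move to (8,5). |black|=7 — new cell
Step 6: on WHITE (8,5): turn R to S, flip to black, move to (9,5). |black|=8 — new cell
Step 7: on WHITE (9,5): turn R to W, flip to black, move to (9,4). |black|=9 — REVISIT

Answer: yes 7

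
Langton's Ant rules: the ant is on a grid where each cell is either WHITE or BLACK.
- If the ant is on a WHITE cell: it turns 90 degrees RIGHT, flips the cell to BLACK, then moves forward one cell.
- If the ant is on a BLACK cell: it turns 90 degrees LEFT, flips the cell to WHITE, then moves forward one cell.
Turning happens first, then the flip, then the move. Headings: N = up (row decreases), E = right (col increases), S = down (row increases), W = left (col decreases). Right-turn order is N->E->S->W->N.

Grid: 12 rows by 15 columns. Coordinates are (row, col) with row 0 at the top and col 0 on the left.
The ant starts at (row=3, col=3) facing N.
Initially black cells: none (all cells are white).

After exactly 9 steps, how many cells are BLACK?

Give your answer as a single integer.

Step 1: on WHITE (3,3): turn R to E, flip to black, move to (3,4). |black|=1
Step 2: on WHITE (3,4): turn R to S, flip to black, move to (4,4). |black|=2
Step 3: on WHITE (4,4): turn R to W, flip to black, move to (4,3). |black|=3
Step 4: on WHITE (4,3): turn R to N, flip to black, move to (3,3). |black|=4
Step 5: on BLACK (3,3): turn L to W, flip to white, move to (3,2). |black|=3
Step 6: on WHITE (3,2): turn R to N, flip to black, move to (2,2). |black|=4
Step 7: on WHITE (2,2): turn R to E, flip to black, move to (2,3). |black|=5
Step 8: on WHITE (2,3): turn R to S, flip to black, move to (3,3). |black|=6
Step 9: on WHITE (3,3): turn R to W, flip to black, move to (3,2). |black|=7

Answer: 7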